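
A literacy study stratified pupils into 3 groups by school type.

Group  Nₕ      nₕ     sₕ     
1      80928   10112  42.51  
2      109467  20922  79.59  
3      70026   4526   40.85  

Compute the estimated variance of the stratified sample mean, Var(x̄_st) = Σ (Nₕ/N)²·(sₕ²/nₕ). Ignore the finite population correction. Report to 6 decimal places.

N = 260421. Term for each stratum: Wₕ²sₕ²/nₕ.
Var(x̄_st) = 0.017258012 + 0.053496854 + 0.026658531 = 0.097413396 → 0.097413.

0.097413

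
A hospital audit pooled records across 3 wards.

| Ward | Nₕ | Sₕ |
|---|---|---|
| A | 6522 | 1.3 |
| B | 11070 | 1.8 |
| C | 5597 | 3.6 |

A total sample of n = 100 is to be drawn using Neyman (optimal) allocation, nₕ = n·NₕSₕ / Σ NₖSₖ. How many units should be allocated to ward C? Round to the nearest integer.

41

Σ NₕSₕ = 6522·1.3 + 11070·1.8 + 5597·3.6 = 48553.8.
Share for C: 20149.2/48553.8 = 0.41499.
n_C = 100 × 0.41499 = 41.499... → 41.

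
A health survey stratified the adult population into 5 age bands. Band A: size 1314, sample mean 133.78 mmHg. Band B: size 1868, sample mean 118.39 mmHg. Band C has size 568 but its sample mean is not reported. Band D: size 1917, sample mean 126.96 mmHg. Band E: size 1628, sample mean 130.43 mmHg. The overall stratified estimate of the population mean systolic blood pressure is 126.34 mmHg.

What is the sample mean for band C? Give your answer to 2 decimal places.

N = 1314 + 1868 + 568 + 1917 + 1628 = 7295.
Overall total = μ·N = 126.34·7295 = 921650.3.
Subtract the known strata: 1314·133.78 + 1868·118.39 + 1917·126.96 + 1628·130.43 = 852661.8.
Remaining total for band C: 921650.3 − 852661.8 = 68988.5.
Divide by its size: 68988.5 / 568 = 121.4586... → 121.46.

121.46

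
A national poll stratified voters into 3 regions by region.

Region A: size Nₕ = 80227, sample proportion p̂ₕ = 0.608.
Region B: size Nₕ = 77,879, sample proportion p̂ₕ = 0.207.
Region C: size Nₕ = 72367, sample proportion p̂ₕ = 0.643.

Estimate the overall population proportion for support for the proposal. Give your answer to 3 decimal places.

N = 80227 + 77879 + 72367 = 230473.
Overall proportion = Σ (Nₕ/N)·p̂ₕ.
Σ Nₕp̂ₕ = 48778.016 + 16120.953 + 46531.981 = 111430.95.
111430.95 / 230473 = 0.48349... → 0.483.

0.483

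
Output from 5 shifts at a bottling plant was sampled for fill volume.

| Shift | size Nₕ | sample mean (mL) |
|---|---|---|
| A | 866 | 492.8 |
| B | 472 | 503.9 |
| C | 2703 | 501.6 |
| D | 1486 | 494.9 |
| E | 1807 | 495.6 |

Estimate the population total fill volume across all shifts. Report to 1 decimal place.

3651401.0

A: 866·492.8 = 426764.8
B: 472·503.9 = 237840.8
C: 2703·501.6 = 1355824.8
D: 1486·494.9 = 735421.4
E: 1807·495.6 = 895549.2
τ̂ = Σ Nₕx̄ₕ = 3651401.0.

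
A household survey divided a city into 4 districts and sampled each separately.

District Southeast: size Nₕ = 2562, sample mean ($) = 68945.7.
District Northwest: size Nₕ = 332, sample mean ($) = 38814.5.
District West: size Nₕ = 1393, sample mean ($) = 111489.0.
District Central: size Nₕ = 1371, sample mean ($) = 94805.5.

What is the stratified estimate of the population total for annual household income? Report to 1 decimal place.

474807814.9

Southeast: 2562·68945.7 = 176638883.4
Northwest: 332·38814.5 = 12886414
West: 1393·111489.0 = 155304177
Central: 1371·94805.5 = 129978340.5
τ̂ = Σ Nₕx̄ₕ = 474807814.9.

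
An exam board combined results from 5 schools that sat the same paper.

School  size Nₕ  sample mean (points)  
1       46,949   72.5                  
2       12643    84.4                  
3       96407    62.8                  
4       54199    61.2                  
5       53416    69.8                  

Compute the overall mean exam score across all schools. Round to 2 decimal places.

N = 46949 + 12643 + 96407 + 54199 + 53416 = 263614.
Weight each subgroup mean by Nₕ/N and sum.
Σ Nₕx̄ₕ = 46949·72.5 + 12643·84.4 + 96407·62.8 + 54199·61.2 + 53416·69.8 = 3403802.5 + 1067069.2 + 6054359.6 + 3316978.8 + 3728436.8 = 17570646.9.
Divide by N: 17570646.9 / 263614 = 66.6529... → 66.65.

66.65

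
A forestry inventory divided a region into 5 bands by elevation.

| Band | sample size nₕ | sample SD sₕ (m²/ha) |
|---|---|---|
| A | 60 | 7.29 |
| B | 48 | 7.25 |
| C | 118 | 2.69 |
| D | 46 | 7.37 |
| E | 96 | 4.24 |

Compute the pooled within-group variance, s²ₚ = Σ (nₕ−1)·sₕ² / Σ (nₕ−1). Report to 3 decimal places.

Degrees of freedom: 59 + 47 + 117 + 45 + 95 = 363.
Σ(nₕ−1)sₕ² = 59·53.1441 + 47·52.5625 + 117·7.2361 + 45·54.3169 + 95·17.9776 = 10604.6956.
s²ₚ = 10604.6956 / 363 = 29.21404... → 29.214.

29.214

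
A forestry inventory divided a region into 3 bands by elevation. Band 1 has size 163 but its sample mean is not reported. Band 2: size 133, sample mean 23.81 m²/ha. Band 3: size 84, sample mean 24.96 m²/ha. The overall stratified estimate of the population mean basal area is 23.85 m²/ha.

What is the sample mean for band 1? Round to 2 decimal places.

23.31

Σ Nₕx̄ₕ = N·μ, so 163·x̄_1 = 380·23.85 − (133·23.81 + 84·24.96).
= 9063 − 5263.37 = 3799.63.
x̄_1 = 3799.63 / 163 = 23.3106... → 23.31.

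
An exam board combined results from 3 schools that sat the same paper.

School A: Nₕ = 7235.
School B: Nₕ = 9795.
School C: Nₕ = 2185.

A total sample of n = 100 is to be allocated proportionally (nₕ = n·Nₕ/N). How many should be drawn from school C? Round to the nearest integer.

N = 7235 + 9795 + 2185 = 19215.
n_C = 100·2185/19215 = 11.371... → 11.

11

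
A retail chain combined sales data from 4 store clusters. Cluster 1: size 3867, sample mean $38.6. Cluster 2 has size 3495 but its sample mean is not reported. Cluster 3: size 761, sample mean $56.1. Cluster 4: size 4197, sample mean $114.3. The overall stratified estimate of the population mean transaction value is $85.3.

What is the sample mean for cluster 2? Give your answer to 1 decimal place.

108.5

N = 3867 + 3495 + 761 + 4197 = 12320.
Overall total = μ·N = 85.3·12320 = 1050896.
Subtract the known strata: 3867·38.6 + 761·56.1 + 4197·114.3 = 671675.4.
Remaining total for cluster 2: 1050896 − 671675.4 = 379220.6.
Divide by its size: 379220.6 / 3495 = 108.504... → 108.5.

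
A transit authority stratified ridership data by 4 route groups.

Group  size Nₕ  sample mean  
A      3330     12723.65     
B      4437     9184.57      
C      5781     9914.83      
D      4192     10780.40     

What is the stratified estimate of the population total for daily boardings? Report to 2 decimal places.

A: 3330·12723.65 = 42369754.5
B: 4437·9184.57 = 40751937.09
C: 5781·9914.83 = 57317632.23
D: 4192·10780.40 = 45191436.8
τ̂ = Σ Nₕx̄ₕ = 185630760.62.

185630760.62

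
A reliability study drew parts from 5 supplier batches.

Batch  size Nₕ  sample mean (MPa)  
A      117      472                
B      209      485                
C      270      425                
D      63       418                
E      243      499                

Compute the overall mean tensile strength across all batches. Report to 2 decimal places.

464.45

x̄_st = (Σ Nₕx̄ₕ) / (Σ Nₕ) = (117·472 + 209·485 + 270·425 + 63·418 + 243·499) / 902
= 418930 / 902 = 464.4457... → 464.45.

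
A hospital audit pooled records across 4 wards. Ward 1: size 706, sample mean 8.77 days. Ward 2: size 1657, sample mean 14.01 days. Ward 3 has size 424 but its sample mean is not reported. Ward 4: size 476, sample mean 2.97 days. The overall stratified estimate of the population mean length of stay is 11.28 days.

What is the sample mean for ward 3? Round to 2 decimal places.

N = 706 + 1657 + 424 + 476 = 3263.
Overall total = μ·N = 11.28·3263 = 36806.64.
Subtract the known strata: 706·8.77 + 1657·14.01 + 476·2.97 = 30819.91.
Remaining total for ward 3: 36806.64 − 30819.91 = 5986.73.
Divide by its size: 5986.73 / 424 = 14.1196... → 14.12.

14.12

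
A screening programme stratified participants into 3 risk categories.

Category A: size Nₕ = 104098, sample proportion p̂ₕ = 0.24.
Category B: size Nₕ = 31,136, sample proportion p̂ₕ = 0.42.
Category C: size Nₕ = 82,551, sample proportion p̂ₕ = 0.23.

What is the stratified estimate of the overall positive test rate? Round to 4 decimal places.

0.2619

N = 104098 + 31136 + 82551 = 217785.
Overall proportion = Σ (Nₕ/N)·p̂ₕ.
Σ Nₕp̂ₕ = 24983.52 + 13077.12 + 18986.73 = 57047.37.
57047.37 / 217785 = 0.261944... → 0.2619.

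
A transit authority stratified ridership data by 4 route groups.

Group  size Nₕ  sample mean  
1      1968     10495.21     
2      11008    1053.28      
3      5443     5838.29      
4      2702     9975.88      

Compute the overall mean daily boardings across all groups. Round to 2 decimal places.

4307.64

x̄_st = (Σ Nₕx̄ₕ) / (Σ Nₕ) = (1968·10495.21 + 11008·1053.28 + 5443·5838.29 + 2702·9975.88) / 21121
= 90981719.75 / 21121 = 4307.6426... → 4307.64.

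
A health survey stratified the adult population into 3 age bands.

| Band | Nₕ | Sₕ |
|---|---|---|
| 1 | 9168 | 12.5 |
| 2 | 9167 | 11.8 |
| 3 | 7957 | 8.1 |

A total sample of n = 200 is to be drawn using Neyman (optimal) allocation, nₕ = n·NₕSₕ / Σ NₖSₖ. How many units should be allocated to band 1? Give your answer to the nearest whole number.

80

1: NₕSₕ = 9168·12.5 = 114600
2: NₕSₕ = 9167·11.8 = 108170.6
3: NₕSₕ = 7957·8.1 = 64451.7
Σ NₕSₕ = 287222.3.
n_1 = 200·114600/287222.3 = 79.799... → 80.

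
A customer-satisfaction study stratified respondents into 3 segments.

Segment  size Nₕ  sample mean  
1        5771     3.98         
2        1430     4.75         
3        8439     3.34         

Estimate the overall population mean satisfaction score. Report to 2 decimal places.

3.71

x̄_st = (Σ Nₕx̄ₕ) / (Σ Nₕ) = (5771·3.98 + 1430·4.75 + 8439·3.34) / 15640
= 57947.34 / 15640 = 3.7051... → 3.71.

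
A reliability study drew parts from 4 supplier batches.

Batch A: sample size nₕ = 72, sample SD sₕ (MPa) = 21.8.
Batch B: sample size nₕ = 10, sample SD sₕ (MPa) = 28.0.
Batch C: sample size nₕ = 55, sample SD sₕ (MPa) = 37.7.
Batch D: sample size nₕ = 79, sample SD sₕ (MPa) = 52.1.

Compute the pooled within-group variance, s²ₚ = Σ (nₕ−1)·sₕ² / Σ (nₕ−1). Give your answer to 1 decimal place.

Degrees of freedom: 71 + 9 + 54 + 78 = 212.
Σ(nₕ−1)sₕ² = 71·475.24 + 9·784 + 54·1421.29 + 78·2714.41 = 329271.68.
s²ₚ = 329271.68 / 212 = 1553.168... → 1553.2.

1553.2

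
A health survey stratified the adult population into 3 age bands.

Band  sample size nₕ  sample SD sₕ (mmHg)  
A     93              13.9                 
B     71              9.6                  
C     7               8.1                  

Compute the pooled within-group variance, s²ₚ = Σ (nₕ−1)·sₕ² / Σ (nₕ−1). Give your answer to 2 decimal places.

146.55

A: (93−1)·13.9² = 92·193.21 = 17775.32
B: (71−1)·9.6² = 70·92.16 = 6451.2
C: (7−1)·8.1² = 6·65.61 = 393.66
Numerator = 24620.18; denominator = Σ(nₕ−1) = 168.
s²ₚ = 24620.18/168 = 146.5487... → 146.55.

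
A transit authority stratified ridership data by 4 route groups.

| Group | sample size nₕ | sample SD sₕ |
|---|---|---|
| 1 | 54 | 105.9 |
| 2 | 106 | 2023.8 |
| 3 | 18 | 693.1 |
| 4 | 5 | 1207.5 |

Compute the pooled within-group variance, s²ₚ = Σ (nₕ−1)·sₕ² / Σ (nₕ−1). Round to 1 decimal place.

1: (54−1)·105.9² = 53·11214.81 = 594384.93
2: (106−1)·2023.8² = 105·4095766.44 = 430055476.2
3: (18−1)·693.1² = 17·480387.61 = 8166589.37
4: (5−1)·1207.5² = 4·1458056.25 = 5832225
Numerator = 444648675.5; denominator = Σ(nₕ−1) = 179.
s²ₚ = 444648675.5/179 = 2484070.813... → 2484070.8.

2484070.8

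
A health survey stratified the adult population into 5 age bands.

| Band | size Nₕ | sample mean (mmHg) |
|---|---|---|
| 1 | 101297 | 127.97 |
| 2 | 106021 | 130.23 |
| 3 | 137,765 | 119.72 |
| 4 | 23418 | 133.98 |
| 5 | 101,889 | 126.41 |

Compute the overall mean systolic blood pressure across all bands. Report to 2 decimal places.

x̄_st = (Σ Nₕx̄ₕ) / (Σ Nₕ) = (101297·127.97 + 106021·130.23 + 137765·119.72 + 23418·133.98 + 101889·126.41) / 470390
= 59280649.85 / 470390 = 126.0245... → 126.02.

126.02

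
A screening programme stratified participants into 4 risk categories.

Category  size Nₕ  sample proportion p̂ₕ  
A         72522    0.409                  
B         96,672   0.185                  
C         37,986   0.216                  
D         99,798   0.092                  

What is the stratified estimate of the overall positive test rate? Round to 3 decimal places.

N = 72522 + 96672 + 37986 + 99798 = 306978.
Overall proportion = Σ (Nₕ/N)·p̂ₕ.
Σ Nₕp̂ₕ = 29661.498 + 17884.32 + 8204.976 + 9181.416 = 64932.21.
64932.21 / 306978 = 0.21152... → 0.212.

0.212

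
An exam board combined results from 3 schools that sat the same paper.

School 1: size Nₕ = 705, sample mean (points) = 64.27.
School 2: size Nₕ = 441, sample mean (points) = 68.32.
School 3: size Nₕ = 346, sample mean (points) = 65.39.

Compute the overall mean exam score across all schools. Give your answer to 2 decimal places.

65.73

N = 705 + 441 + 346 = 1492.
Overall mean = Σ (Nₕ/N)·x̄ₕ — weight by population share, not a simple average.
Σ Nₕx̄ₕ = 705·64.27 + 441·68.32 + 346·65.39 = 45310.35 + 30129.12 + 22624.94 = 98064.41.
Divide by N: 98064.41 / 1492 = 65.7268... → 65.73.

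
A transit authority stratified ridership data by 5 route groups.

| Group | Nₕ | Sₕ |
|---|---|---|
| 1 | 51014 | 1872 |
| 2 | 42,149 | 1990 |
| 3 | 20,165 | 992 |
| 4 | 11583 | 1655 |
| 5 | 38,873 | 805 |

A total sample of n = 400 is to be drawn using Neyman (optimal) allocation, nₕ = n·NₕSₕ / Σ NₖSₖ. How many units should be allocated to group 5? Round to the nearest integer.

Σ NₕSₕ = 51014·1872 + 42149·1990 + 20165·992 + 11583·1655 + 38873·805 = 249841028.
Share for 5: 31292765/249841028 = 0.12525.
n_5 = 400 × 0.12525 = 50.100... → 50.

50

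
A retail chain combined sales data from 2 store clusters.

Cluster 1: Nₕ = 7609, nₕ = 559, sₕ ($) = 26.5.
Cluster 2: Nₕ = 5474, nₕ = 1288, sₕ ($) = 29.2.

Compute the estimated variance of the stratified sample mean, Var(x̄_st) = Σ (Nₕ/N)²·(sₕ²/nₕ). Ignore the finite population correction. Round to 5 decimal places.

0.54082

N = 13083; Wₕ = Nₕ/N.
cluster 1: (7609/13083)²·26.5²/559 = 0.42493297
cluster 2: (5474/13083)²·29.2²/1288 = 0.11588967
Sum = 0.54082264 → 0.54082.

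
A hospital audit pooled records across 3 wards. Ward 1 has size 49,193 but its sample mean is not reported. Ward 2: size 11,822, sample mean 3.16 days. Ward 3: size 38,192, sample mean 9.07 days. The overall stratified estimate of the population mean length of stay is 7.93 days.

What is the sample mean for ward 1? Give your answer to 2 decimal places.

N = 49193 + 11822 + 38192 = 99207.
Overall total = μ·N = 7.93·99207 = 786711.51.
Subtract the known strata: 11822·3.16 + 38192·9.07 = 383758.96.
Remaining total for ward 1: 786711.51 − 383758.96 = 402952.55.
Divide by its size: 402952.55 / 49193 = 8.1913... → 8.19.

8.19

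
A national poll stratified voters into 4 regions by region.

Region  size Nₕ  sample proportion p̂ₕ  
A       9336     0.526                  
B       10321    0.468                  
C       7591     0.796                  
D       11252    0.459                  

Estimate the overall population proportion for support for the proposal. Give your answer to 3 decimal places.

0.544

Wₕ = Nₕ/N with N = 38500: 0.2425, 0.2681, 0.1972, 0.2923.
p̂_st = 0.2425·0.526 + 0.2681·0.468 + 0.1972·0.796 + 0.2923·0.459 ≈ 0.54411... → 0.544.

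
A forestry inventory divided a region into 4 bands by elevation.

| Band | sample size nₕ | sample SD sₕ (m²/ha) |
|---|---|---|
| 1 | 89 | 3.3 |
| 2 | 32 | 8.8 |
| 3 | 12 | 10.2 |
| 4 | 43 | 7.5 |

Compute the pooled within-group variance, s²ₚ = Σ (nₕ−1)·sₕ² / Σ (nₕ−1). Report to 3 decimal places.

39.918

1: (89−1)·3.3² = 88·10.89 = 958.32
2: (32−1)·8.8² = 31·77.44 = 2400.64
3: (12−1)·10.2² = 11·104.04 = 1144.44
4: (43−1)·7.5² = 42·56.25 = 2362.5
Numerator = 6865.9; denominator = Σ(nₕ−1) = 172.
s²ₚ = 6865.9/172 = 39.91802... → 39.918.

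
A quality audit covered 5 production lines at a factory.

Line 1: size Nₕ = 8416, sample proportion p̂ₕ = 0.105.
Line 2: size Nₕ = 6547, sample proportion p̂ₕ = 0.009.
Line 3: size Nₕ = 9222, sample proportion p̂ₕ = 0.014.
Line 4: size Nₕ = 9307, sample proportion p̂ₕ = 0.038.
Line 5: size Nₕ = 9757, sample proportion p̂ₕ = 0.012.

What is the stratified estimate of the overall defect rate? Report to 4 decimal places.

Wₕ = Nₕ/N with N = 43249: 0.1946, 0.1514, 0.2132, 0.2152, 0.2256.
p̂_st = 0.1946·0.105 + 0.1514·0.009 + 0.2132·0.014 + 0.2152·0.038 + 0.2256·0.012 ≈ 0.035665... → 0.0357.

0.0357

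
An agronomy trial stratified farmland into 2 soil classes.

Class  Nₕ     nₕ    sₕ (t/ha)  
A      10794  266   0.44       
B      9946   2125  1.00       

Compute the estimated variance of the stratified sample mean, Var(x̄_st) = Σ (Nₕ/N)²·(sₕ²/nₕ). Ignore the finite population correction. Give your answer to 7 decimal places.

N = 20740; Wₕ = Nₕ/N.
class A: (10794/20740)²·0.44²/266 = 0.0001971383
class B: (9946/20740)²·1.00²/2125 = 0.0001082232
Sum = 0.0003053615 → 0.0003054.

0.0003054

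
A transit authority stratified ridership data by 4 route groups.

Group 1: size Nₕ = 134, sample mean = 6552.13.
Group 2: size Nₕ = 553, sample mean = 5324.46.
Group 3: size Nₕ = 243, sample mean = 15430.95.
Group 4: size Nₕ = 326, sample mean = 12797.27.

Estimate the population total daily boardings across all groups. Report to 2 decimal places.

11744042.67

Population total = Σ Nₕ·x̄ₕ (each stratum's size times its mean).
134·6552.13 + 553·5324.46 + 243·15430.95 + 326·12797.27 = 877985.42 + 2944426.38 + 3749720.85 + 4171910.02 = 11744042.67.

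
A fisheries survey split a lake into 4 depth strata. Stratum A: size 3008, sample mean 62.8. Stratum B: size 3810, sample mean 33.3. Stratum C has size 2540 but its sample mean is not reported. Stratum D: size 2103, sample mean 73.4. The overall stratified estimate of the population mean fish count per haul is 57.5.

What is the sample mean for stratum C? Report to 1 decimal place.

N = 3008 + 3810 + 2540 + 2103 = 11461.
Overall total = μ·N = 57.5·11461 = 659007.5.
Subtract the known strata: 3008·62.8 + 3810·33.3 + 2103·73.4 = 470135.6.
Remaining total for stratum C: 659007.5 − 470135.6 = 188871.9.
Divide by its size: 188871.9 / 2540 = 74.359... → 74.4.

74.4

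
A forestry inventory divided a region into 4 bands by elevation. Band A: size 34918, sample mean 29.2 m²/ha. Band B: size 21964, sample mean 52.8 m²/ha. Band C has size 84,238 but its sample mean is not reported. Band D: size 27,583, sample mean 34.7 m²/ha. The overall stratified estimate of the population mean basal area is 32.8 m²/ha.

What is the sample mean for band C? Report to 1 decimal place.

28.5

Σ Nₕx̄ₕ = N·μ, so 84238·x̄_C = 168703·32.8 − (34918·29.2 + 21964·52.8 + 27583·34.7).
= 5533458.4 − 3136434.9 = 2397023.5.
x̄_C = 2397023.5 / 84238 = 28.455... → 28.5.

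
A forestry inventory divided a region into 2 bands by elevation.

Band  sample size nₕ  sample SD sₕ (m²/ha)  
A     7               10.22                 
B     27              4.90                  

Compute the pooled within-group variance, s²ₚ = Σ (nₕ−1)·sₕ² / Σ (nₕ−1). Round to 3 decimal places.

A: (7−1)·10.22² = 6·104.4484 = 626.6904
B: (27−1)·4.90² = 26·24.01 = 624.26
Numerator = 1250.9504; denominator = Σ(nₕ−1) = 32.
s²ₚ = 1250.9504/32 = 39.0922 → 39.092.

39.092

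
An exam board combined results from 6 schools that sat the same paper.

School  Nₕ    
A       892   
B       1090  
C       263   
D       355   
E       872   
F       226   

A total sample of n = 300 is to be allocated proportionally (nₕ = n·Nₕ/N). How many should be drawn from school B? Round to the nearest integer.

Share of school B = 1090/3698 = 0.29475.
Allocate 300 × 0.29475 = 88.426... → 88.

88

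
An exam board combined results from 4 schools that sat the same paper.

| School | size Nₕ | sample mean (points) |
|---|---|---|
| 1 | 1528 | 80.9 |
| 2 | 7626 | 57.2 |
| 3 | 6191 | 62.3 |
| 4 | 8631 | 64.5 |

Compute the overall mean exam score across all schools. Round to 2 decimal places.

62.66

x̄_st = (Σ Nₕx̄ₕ) / (Σ Nₕ) = (1528·80.9 + 7626·57.2 + 6191·62.3 + 8631·64.5) / 23976
= 1502221.2 / 23976 = 62.6552... → 62.66.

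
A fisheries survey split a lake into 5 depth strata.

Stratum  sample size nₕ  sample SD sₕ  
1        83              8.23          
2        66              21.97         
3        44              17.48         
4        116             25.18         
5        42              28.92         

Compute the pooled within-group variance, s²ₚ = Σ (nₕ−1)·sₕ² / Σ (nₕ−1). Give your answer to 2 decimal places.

454.54

1: (83−1)·8.23² = 82·67.7329 = 5554.0978
2: (66−1)·21.97² = 65·482.6809 = 31374.2585
3: (44−1)·17.48² = 43·305.5504 = 13138.6672
4: (116−1)·25.18² = 115·634.0324 = 72913.726
5: (42−1)·28.92² = 41·836.3664 = 34291.0224
Numerator = 157271.7719; denominator = Σ(nₕ−1) = 346.
s²ₚ = 157271.7719/346 = 454.5427... → 454.54.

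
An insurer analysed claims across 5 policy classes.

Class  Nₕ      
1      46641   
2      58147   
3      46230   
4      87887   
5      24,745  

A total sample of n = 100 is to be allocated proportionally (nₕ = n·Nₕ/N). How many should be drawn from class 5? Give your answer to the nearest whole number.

9

N = 46641 + 58147 + 46230 + 87887 + 24745 = 263650.
n_5 = 100·24745/263650 = 9.386... → 9.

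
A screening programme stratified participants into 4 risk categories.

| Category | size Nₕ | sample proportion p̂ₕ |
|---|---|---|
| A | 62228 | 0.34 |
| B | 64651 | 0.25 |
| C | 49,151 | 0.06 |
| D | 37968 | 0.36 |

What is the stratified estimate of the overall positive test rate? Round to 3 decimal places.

0.252

Wₕ = Nₕ/N with N = 213998: 0.2908, 0.3021, 0.2297, 0.1774.
p̂_st = 0.2908·0.34 + 0.3021·0.25 + 0.2297·0.06 + 0.1774·0.36 ≈ 0.25205... → 0.252.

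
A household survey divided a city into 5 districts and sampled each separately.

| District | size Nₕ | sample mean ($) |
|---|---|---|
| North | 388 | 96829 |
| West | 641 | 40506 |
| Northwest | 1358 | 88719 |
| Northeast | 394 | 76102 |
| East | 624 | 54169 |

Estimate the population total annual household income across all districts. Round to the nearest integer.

North: 388·96829 = 37569652
West: 641·40506 = 25964346
Northwest: 1358·88719 = 120480402
Northeast: 394·76102 = 29984188
East: 624·54169 = 33801456
τ̂ = Σ Nₕx̄ₕ = 247800044.

247800044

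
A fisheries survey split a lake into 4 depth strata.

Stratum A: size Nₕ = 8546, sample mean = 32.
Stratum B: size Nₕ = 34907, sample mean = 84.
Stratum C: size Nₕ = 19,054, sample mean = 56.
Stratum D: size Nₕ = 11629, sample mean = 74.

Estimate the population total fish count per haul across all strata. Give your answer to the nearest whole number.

5133230

A: 8546·32 = 273472
B: 34907·84 = 2932188
C: 19054·56 = 1067024
D: 11629·74 = 860546
τ̂ = Σ Nₕx̄ₕ = 5133230.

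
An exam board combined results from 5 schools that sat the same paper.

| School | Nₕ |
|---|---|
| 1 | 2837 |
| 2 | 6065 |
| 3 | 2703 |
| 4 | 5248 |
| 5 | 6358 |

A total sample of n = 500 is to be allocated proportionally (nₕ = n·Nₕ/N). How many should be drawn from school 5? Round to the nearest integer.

N = 2837 + 6065 + 2703 + 5248 + 6358 = 23211.
n_5 = 500·6358/23211 = 136.961... → 137.

137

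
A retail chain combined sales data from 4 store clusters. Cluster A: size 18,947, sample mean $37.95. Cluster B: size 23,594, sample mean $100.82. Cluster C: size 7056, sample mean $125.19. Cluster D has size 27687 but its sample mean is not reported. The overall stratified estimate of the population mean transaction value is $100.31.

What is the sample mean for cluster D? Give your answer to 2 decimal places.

136.21

N = 18947 + 23594 + 7056 + 27687 = 77284.
Overall total = μ·N = 100.31·77284 = 7752358.04.
Subtract the known strata: 18947·37.95 + 23594·100.82 + 7056·125.19 = 3981126.37.
Remaining total for cluster D: 7752358.04 − 3981126.37 = 3771231.67.
Divide by its size: 3771231.67 / 27687 = 136.2095... → 136.21.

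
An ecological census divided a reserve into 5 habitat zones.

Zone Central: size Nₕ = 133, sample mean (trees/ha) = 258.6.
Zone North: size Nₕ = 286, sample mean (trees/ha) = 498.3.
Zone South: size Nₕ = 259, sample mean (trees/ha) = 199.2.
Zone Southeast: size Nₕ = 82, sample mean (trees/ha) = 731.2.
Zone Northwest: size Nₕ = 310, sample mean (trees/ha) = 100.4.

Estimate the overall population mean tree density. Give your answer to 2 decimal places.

N = 133 + 286 + 259 + 82 + 310 = 1070.
Weight each subgroup mean by Nₕ/N and sum.
Σ Nₕx̄ₕ = 133·258.6 + 286·498.3 + 259·199.2 + 82·731.2 + 310·100.4 = 34393.8 + 142513.8 + 51592.8 + 59958.4 + 31124 = 319582.8.
Divide by N: 319582.8 / 1070 = 298.6755... → 298.68.

298.68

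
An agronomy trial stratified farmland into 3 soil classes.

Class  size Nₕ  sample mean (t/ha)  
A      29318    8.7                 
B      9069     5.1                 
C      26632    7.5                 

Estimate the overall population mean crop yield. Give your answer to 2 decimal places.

7.71

N = 29318 + 9069 + 26632 = 65019.
Weight each subgroup mean by Nₕ/N and sum.
Σ Nₕx̄ₕ = 29318·8.7 + 9069·5.1 + 26632·7.5 = 255066.6 + 46251.9 + 199740 = 501058.5.
Divide by N: 501058.5 / 65019 = 7.7063... → 7.71.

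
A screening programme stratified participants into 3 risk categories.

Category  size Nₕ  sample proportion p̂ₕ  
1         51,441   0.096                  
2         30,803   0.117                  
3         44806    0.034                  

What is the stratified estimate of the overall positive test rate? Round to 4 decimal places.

N = 51441 + 30803 + 44806 = 127050.
Overall proportion = Σ (Nₕ/N)·p̂ₕ.
Σ Nₕp̂ₕ = 4938.336 + 3603.951 + 1523.404 = 10065.691.
10065.691 / 127050 = 0.079226... → 0.0792.

0.0792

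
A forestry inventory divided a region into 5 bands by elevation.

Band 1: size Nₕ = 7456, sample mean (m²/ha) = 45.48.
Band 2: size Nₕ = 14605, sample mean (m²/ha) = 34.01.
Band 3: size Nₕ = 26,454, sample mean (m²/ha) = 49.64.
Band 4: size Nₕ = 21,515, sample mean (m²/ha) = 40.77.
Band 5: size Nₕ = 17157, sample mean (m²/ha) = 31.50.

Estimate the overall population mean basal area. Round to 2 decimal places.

40.91

N = 87187; weights Wₕ = Nₕ/N = (0.0855, 0.1675, 0.3034, 0.2468, 0.1968).
x̄_st = Σ Wₕ·x̄ₕ = 0.0855·45.48 + 0.1675·34.01 + 0.3034·49.64 + 0.2468·40.77 + 0.1968·31.50 ≈ 40.9075...
→ 40.91.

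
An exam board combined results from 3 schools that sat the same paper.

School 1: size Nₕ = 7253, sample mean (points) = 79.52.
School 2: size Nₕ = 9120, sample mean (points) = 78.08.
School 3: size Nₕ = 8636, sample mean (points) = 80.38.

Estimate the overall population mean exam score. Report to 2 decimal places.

N = 25009; weights Wₕ = Nₕ/N = (0.2900, 0.3647, 0.3453).
x̄_st = Σ Wₕ·x̄ₕ = 0.2900·79.52 + 0.3647·78.08 + 0.3453·80.38 ≈ 79.2918...
→ 79.29.

79.29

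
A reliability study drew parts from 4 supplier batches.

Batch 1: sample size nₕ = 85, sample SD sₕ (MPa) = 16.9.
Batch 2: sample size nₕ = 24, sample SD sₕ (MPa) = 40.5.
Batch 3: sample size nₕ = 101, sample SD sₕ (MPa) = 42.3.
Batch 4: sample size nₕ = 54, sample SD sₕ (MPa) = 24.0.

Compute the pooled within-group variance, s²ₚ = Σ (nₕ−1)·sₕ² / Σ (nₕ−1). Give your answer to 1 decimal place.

Degrees of freedom: 84 + 23 + 100 + 53 = 260.
Σ(nₕ−1)sₕ² = 84·285.61 + 23·1640.25 + 100·1789.29 + 53·576 = 271173.99.
s²ₚ = 271173.99 / 260 = 1042.977... → 1043.0.

1043.0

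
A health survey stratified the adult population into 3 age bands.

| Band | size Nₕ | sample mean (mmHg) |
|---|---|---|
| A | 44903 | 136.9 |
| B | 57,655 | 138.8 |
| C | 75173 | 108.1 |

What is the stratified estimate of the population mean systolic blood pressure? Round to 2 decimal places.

125.34

N = 177731; weights Wₕ = Nₕ/N = (0.2526, 0.3244, 0.4230).
x̄_st = Σ Wₕ·x̄ₕ = 0.2526·136.9 + 0.3244·138.8 + 0.4230·108.1 ≈ 125.3351...
→ 125.34.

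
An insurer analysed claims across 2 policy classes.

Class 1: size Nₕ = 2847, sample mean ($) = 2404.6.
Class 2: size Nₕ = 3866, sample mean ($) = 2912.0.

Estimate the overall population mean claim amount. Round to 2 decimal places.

N = 2847 + 3866 = 6713.
The stratified mean weights each stratum mean by its population share Nₕ/N.
Σ Nₕx̄ₕ = 2847·2404.6 + 3866·2912.0 = 6845896.2 + 11257792 = 18103688.2.
Divide by N: 18103688.2 / 6713 = 2696.8104... → 2696.81.

2696.81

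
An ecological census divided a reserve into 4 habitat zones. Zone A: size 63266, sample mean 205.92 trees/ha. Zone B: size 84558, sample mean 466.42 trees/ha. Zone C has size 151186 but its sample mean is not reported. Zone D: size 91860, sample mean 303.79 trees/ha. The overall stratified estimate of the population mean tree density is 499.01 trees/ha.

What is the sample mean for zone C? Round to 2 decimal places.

Σ Nₕx̄ₕ = N·μ, so 151186·x̄_C = 390870·499.01 − (63266·205.92 + 84558·466.42 + 91860·303.79).
= 195048038.7 − 80373426.48 = 114674612.22.
x̄_C = 114674612.22 / 151186 = 758.5002... → 758.50.

758.50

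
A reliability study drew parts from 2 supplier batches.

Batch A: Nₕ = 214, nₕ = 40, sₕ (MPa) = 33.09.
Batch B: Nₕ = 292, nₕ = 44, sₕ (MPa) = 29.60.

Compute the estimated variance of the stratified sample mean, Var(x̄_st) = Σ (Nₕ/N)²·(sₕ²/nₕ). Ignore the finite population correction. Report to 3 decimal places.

N = 506. Term for each stratum: Wₕ²sₕ²/nₕ.
Var(x̄_st) = 4.896210 + 6.631250 = 11.527460 → 11.527.

11.527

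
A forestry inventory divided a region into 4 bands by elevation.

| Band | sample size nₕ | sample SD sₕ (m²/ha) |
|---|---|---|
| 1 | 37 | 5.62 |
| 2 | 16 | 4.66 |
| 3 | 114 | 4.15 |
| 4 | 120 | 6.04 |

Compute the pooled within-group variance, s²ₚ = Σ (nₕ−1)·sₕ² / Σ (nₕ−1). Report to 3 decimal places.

27.386

1: (37−1)·5.62² = 36·31.5844 = 1137.0384
2: (16−1)·4.66² = 15·21.7156 = 325.734
3: (114−1)·4.15² = 113·17.2225 = 1946.1425
4: (120−1)·6.04² = 119·36.4816 = 4341.3104
Numerator = 7750.2253; denominator = Σ(nₕ−1) = 283.
s²ₚ = 7750.2253/283 = 27.38596... → 27.386.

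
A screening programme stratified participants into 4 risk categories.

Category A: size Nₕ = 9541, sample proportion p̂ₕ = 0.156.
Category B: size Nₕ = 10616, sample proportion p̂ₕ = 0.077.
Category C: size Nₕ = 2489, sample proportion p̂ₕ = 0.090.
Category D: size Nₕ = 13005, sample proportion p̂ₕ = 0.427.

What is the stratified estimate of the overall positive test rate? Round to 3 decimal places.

N = 9541 + 10616 + 2489 + 13005 = 35651.
Overall proportion = Σ (Nₕ/N)·p̂ₕ.
Σ Nₕp̂ₕ = 1488.396 + 817.432 + 224.01 + 5553.135 = 8082.973.
8082.973 / 35651 = 0.22673... → 0.227.

0.227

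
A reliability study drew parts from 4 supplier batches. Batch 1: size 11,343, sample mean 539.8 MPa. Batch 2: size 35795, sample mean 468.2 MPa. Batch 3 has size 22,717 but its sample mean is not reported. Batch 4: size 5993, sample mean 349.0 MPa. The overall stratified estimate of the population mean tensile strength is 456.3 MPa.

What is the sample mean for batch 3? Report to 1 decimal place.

Σ Nₕx̄ₕ = N·μ, so 22717·x̄_3 = 75848·456.3 − (11343·539.8 + 35795·468.2 + 5993·349.0).
= 34609442.4 − 24973727.4 = 9635715.
x̄_3 = 9635715 / 22717 = 424.163... → 424.2.

424.2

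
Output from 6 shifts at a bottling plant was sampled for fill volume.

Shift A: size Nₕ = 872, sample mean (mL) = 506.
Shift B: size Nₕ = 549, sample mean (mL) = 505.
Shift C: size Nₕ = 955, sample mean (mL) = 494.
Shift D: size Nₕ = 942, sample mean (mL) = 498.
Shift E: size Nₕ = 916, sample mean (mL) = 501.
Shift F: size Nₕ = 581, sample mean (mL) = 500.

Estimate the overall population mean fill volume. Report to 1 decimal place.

x̄_st = (Σ Nₕx̄ₕ) / (Σ Nₕ) = (872·506 + 549·505 + 955·494 + 942·498 + 916·501 + 581·500) / 4815
= 2408779 / 4815 = 500.266... → 500.3.

500.3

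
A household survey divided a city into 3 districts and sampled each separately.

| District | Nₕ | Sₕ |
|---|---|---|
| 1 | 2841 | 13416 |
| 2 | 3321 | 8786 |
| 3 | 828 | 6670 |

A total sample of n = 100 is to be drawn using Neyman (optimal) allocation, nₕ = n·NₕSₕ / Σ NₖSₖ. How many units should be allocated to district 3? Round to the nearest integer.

Σ NₕSₕ = 2841·13416 + 3321·8786 + 828·6670 = 72815922.
Share for 3: 5522760/72815922 = 0.07585.
n_3 = 100 × 0.07585 = 7.585... → 8.

8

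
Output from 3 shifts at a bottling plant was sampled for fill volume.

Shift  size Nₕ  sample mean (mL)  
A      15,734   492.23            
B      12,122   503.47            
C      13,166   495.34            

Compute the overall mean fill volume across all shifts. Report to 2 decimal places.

x̄_st = (Σ Nₕx̄ₕ) / (Σ Nₕ) = (15734·492.23 + 12122·503.47 + 13166·495.34) / 41022
= 20369456.6 / 41022 = 496.5496... → 496.55.

496.55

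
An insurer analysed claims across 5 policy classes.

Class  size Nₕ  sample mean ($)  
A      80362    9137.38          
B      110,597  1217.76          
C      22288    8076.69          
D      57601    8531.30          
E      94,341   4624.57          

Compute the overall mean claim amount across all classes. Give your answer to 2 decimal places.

N = 365189; weights Wₕ = Nₕ/N = (0.2201, 0.3028, 0.0610, 0.1577, 0.2583).
x̄_st = Σ Wₕ·x̄ₕ = 0.2201·9137.38 + 0.3028·1217.76 + 0.0610·8076.69 + 0.1577·8531.30 + 0.2583·4624.57 ≈ 5412.7862...
→ 5412.79.

5412.79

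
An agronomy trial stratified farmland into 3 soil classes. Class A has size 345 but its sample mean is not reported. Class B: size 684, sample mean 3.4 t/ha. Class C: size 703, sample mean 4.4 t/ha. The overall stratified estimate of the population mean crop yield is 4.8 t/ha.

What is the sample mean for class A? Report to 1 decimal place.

N = 345 + 684 + 703 = 1732.
Overall total = μ·N = 4.8·1732 = 8313.6.
Subtract the known strata: 684·3.4 + 703·4.4 = 5418.8.
Remaining total for class A: 8313.6 − 5418.8 = 2894.8.
Divide by its size: 2894.8 / 345 = 8.391... → 8.4.

8.4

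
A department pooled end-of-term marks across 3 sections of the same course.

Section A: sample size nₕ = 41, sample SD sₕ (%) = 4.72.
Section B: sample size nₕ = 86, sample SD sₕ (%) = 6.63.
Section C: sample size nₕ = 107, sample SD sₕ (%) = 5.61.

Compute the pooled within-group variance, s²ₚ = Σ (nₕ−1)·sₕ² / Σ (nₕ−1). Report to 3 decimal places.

34.474

A: (41−1)·4.72² = 40·22.2784 = 891.136
B: (86−1)·6.63² = 85·43.9569 = 3736.3365
C: (107−1)·5.61² = 106·31.4721 = 3336.0426
Numerator = 7963.5151; denominator = Σ(nₕ−1) = 231.
s²ₚ = 7963.5151/231 = 34.47409... → 34.474.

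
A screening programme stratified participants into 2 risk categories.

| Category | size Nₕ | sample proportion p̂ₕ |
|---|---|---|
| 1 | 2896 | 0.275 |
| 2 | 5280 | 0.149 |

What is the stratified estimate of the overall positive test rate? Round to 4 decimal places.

N = 2896 + 5280 = 8176.
Overall proportion = Σ (Nₕ/N)·p̂ₕ.
Σ Nₕp̂ₕ = 796.4 + 786.72 = 1583.12.
1583.12 / 8176 = 0.193630... → 0.1936.

0.1936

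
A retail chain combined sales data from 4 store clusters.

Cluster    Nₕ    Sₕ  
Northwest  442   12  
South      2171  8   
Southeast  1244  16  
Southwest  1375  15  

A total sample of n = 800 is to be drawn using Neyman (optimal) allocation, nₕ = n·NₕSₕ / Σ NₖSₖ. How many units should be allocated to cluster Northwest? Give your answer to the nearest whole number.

67

Σ NₕSₕ = 442·12 + 2171·8 + 1244·16 + 1375·15 = 63201.
Share for Northwest: 5304/63201 = 0.08392.
n_Northwest = 800 × 0.08392 = 67.138... → 67.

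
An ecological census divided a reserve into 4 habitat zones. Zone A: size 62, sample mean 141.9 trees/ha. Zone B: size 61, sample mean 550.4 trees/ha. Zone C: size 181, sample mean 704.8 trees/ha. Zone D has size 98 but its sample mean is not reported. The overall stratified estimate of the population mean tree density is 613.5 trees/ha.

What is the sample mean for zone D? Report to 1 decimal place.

782.5

Σ Nₕx̄ₕ = N·μ, so 98·x̄_D = 402·613.5 − (62·141.9 + 61·550.4 + 181·704.8).
= 246627 − 169941 = 76686.
x̄_D = 76686 / 98 = 782.510... → 782.5.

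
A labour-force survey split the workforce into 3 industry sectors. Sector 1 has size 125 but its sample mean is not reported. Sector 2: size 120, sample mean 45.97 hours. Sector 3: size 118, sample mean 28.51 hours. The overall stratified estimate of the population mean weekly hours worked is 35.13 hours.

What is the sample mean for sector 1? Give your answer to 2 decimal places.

N = 125 + 120 + 118 = 363.
Overall total = μ·N = 35.13·363 = 12752.19.
Subtract the known strata: 120·45.97 + 118·28.51 = 8880.58.
Remaining total for sector 1: 12752.19 − 8880.58 = 3871.61.
Divide by its size: 3871.61 / 125 = 30.9729... → 30.97.

30.97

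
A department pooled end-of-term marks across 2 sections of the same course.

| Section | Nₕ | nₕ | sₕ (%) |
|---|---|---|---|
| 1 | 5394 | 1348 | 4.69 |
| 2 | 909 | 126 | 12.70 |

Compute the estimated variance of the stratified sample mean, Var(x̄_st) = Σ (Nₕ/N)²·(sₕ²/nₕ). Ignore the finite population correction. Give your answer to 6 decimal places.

0.038574

N = 6303; Wₕ = Nₕ/N.
section 1: (5394/6303)²·4.69²/1348 = 0.011950417
section 2: (909/6303)²·12.70²/126 = 0.026623800
Sum = 0.038574218 → 0.038574.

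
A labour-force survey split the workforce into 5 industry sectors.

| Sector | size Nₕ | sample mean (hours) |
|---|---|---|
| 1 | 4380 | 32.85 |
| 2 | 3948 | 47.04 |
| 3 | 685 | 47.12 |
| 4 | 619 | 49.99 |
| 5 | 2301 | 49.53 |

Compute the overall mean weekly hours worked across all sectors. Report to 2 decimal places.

N = 11933; weights Wₕ = Nₕ/N = (0.3670, 0.3308, 0.0574, 0.0519, 0.1928).
x̄_st = Σ Wₕ·x̄ₕ = 0.3670·32.85 + 0.3308·47.04 + 0.0574·47.12 + 0.0519·49.99 + 0.1928·49.53 ≈ 42.4693...
→ 42.47.

42.47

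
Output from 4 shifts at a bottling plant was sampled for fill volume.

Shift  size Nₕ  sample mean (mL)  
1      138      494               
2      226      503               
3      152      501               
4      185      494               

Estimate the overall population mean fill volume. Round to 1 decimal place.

N = 138 + 226 + 152 + 185 = 701.
Weight each subgroup mean by Nₕ/N and sum.
Σ Nₕx̄ₕ = 138·494 + 226·503 + 152·501 + 185·494 = 68172 + 113678 + 76152 + 91390 = 349392.
Divide by N: 349392 / 701 = 498.419... → 498.4.

498.4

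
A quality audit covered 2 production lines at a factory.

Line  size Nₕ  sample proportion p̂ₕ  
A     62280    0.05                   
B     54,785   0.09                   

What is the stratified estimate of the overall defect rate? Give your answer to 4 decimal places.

Wₕ = Nₕ/N with N = 117065: 0.5320, 0.4680.
p̂_st = 0.5320·0.05 + 0.4680·0.09 ≈ 0.068720... → 0.0687.

0.0687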